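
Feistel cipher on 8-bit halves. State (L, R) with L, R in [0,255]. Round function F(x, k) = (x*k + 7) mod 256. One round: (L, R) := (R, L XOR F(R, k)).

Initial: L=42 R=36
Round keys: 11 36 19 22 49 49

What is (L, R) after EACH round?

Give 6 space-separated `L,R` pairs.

Round 1 (k=11): L=36 R=185
Round 2 (k=36): L=185 R=47
Round 3 (k=19): L=47 R=61
Round 4 (k=22): L=61 R=106
Round 5 (k=49): L=106 R=108
Round 6 (k=49): L=108 R=217

Answer: 36,185 185,47 47,61 61,106 106,108 108,217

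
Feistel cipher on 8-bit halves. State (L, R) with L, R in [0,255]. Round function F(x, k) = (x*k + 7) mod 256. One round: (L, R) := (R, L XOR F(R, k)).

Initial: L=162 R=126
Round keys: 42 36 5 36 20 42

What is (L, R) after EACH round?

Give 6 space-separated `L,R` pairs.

Round 1 (k=42): L=126 R=17
Round 2 (k=36): L=17 R=21
Round 3 (k=5): L=21 R=97
Round 4 (k=36): L=97 R=190
Round 5 (k=20): L=190 R=190
Round 6 (k=42): L=190 R=141

Answer: 126,17 17,21 21,97 97,190 190,190 190,141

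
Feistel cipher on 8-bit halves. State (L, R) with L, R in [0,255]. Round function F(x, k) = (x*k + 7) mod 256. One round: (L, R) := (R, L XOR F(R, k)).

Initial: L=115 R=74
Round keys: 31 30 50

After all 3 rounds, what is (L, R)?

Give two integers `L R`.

Answer: 225 119

Derivation:
Round 1 (k=31): L=74 R=142
Round 2 (k=30): L=142 R=225
Round 3 (k=50): L=225 R=119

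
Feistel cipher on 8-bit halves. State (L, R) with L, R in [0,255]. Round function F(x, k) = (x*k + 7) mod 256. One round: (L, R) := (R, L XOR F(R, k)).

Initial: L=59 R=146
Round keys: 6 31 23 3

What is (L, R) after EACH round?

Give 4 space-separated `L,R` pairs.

Round 1 (k=6): L=146 R=72
Round 2 (k=31): L=72 R=45
Round 3 (k=23): L=45 R=90
Round 4 (k=3): L=90 R=56

Answer: 146,72 72,45 45,90 90,56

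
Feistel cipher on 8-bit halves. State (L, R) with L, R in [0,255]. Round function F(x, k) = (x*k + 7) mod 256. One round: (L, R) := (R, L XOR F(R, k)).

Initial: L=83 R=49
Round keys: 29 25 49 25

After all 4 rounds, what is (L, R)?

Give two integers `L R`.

Answer: 89 255

Derivation:
Round 1 (k=29): L=49 R=199
Round 2 (k=25): L=199 R=71
Round 3 (k=49): L=71 R=89
Round 4 (k=25): L=89 R=255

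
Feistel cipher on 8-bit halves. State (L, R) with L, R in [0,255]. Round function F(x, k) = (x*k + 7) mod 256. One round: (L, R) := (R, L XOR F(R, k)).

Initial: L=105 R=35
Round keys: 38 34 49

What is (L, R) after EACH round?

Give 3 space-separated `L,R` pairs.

Answer: 35,80 80,132 132,27

Derivation:
Round 1 (k=38): L=35 R=80
Round 2 (k=34): L=80 R=132
Round 3 (k=49): L=132 R=27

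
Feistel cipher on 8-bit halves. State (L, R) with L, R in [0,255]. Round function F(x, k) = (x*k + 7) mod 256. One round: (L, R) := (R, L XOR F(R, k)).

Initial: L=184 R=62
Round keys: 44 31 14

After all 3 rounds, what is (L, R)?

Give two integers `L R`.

Answer: 238 28

Derivation:
Round 1 (k=44): L=62 R=23
Round 2 (k=31): L=23 R=238
Round 3 (k=14): L=238 R=28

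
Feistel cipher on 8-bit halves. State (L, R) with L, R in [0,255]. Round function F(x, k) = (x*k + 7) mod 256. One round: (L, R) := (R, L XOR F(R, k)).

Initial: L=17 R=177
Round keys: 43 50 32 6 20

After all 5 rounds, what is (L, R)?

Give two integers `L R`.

Answer: 115 87

Derivation:
Round 1 (k=43): L=177 R=211
Round 2 (k=50): L=211 R=140
Round 3 (k=32): L=140 R=84
Round 4 (k=6): L=84 R=115
Round 5 (k=20): L=115 R=87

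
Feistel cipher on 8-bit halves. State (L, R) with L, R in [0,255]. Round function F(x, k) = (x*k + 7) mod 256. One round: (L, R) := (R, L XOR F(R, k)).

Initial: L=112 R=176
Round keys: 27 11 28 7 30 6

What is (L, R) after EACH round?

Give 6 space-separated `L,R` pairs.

Answer: 176,231 231,68 68,144 144,179 179,145 145,222

Derivation:
Round 1 (k=27): L=176 R=231
Round 2 (k=11): L=231 R=68
Round 3 (k=28): L=68 R=144
Round 4 (k=7): L=144 R=179
Round 5 (k=30): L=179 R=145
Round 6 (k=6): L=145 R=222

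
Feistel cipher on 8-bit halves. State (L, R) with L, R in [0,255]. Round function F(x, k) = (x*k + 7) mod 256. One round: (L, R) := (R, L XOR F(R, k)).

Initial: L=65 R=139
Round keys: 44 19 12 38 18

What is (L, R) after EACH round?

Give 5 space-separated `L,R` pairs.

Answer: 139,170 170,46 46,133 133,235 235,8

Derivation:
Round 1 (k=44): L=139 R=170
Round 2 (k=19): L=170 R=46
Round 3 (k=12): L=46 R=133
Round 4 (k=38): L=133 R=235
Round 5 (k=18): L=235 R=8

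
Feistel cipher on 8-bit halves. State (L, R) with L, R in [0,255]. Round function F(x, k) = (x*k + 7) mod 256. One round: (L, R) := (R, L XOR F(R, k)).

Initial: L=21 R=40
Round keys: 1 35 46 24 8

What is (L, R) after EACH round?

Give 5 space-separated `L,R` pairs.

Round 1 (k=1): L=40 R=58
Round 2 (k=35): L=58 R=221
Round 3 (k=46): L=221 R=135
Round 4 (k=24): L=135 R=114
Round 5 (k=8): L=114 R=16

Answer: 40,58 58,221 221,135 135,114 114,16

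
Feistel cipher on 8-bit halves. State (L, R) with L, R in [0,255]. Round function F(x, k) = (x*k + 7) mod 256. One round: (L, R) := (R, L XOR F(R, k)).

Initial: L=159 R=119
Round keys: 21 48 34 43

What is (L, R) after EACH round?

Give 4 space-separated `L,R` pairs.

Answer: 119,85 85,128 128,82 82,77

Derivation:
Round 1 (k=21): L=119 R=85
Round 2 (k=48): L=85 R=128
Round 3 (k=34): L=128 R=82
Round 4 (k=43): L=82 R=77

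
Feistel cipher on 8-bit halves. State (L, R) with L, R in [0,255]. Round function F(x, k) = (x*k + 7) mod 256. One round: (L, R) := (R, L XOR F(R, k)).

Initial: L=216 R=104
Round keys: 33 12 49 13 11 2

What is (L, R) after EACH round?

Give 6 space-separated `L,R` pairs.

Answer: 104,183 183,243 243,61 61,211 211,37 37,130

Derivation:
Round 1 (k=33): L=104 R=183
Round 2 (k=12): L=183 R=243
Round 3 (k=49): L=243 R=61
Round 4 (k=13): L=61 R=211
Round 5 (k=11): L=211 R=37
Round 6 (k=2): L=37 R=130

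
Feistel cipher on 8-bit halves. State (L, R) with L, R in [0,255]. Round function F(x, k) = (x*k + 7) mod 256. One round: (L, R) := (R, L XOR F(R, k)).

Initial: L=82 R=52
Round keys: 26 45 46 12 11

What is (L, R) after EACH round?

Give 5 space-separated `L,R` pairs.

Round 1 (k=26): L=52 R=29
Round 2 (k=45): L=29 R=20
Round 3 (k=46): L=20 R=130
Round 4 (k=12): L=130 R=11
Round 5 (k=11): L=11 R=2

Answer: 52,29 29,20 20,130 130,11 11,2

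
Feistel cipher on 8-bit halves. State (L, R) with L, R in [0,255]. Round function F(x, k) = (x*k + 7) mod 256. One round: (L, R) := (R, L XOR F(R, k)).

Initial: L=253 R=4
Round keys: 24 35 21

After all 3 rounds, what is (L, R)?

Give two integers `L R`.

Answer: 17 246

Derivation:
Round 1 (k=24): L=4 R=154
Round 2 (k=35): L=154 R=17
Round 3 (k=21): L=17 R=246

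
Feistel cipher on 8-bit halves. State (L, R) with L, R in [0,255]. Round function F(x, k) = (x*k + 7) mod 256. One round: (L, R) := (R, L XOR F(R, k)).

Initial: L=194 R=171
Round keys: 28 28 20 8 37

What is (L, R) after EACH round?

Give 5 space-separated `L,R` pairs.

Round 1 (k=28): L=171 R=121
Round 2 (k=28): L=121 R=232
Round 3 (k=20): L=232 R=94
Round 4 (k=8): L=94 R=31
Round 5 (k=37): L=31 R=220

Answer: 171,121 121,232 232,94 94,31 31,220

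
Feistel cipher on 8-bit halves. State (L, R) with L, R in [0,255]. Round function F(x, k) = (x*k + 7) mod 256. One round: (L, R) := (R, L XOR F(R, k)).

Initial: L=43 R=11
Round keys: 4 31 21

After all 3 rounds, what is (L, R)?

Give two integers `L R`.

Round 1 (k=4): L=11 R=24
Round 2 (k=31): L=24 R=228
Round 3 (k=21): L=228 R=163

Answer: 228 163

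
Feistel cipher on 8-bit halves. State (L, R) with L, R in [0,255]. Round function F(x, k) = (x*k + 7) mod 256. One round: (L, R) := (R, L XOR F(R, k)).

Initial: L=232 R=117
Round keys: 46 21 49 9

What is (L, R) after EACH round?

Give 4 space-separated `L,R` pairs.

Round 1 (k=46): L=117 R=229
Round 2 (k=21): L=229 R=165
Round 3 (k=49): L=165 R=121
Round 4 (k=9): L=121 R=237

Answer: 117,229 229,165 165,121 121,237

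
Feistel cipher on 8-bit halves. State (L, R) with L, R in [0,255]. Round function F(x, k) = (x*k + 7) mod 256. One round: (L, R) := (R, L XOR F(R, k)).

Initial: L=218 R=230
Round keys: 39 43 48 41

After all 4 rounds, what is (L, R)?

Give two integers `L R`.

Round 1 (k=39): L=230 R=203
Round 2 (k=43): L=203 R=198
Round 3 (k=48): L=198 R=236
Round 4 (k=41): L=236 R=21

Answer: 236 21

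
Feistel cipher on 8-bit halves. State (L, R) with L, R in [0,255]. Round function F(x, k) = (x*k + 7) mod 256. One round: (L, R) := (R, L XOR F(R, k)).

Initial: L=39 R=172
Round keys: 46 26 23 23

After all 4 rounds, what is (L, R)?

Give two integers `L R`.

Answer: 92 176

Derivation:
Round 1 (k=46): L=172 R=200
Round 2 (k=26): L=200 R=251
Round 3 (k=23): L=251 R=92
Round 4 (k=23): L=92 R=176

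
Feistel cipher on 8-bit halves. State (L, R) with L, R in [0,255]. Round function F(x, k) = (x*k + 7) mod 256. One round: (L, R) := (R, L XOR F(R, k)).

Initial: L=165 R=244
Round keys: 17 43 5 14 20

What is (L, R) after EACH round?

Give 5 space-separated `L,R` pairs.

Round 1 (k=17): L=244 R=158
Round 2 (k=43): L=158 R=101
Round 3 (k=5): L=101 R=158
Round 4 (k=14): L=158 R=206
Round 5 (k=20): L=206 R=129

Answer: 244,158 158,101 101,158 158,206 206,129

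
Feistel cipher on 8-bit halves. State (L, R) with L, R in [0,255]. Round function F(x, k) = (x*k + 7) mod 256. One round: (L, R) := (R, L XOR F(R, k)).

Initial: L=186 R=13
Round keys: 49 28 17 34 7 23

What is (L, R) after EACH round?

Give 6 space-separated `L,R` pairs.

Answer: 13,62 62,194 194,215 215,87 87,191 191,103

Derivation:
Round 1 (k=49): L=13 R=62
Round 2 (k=28): L=62 R=194
Round 3 (k=17): L=194 R=215
Round 4 (k=34): L=215 R=87
Round 5 (k=7): L=87 R=191
Round 6 (k=23): L=191 R=103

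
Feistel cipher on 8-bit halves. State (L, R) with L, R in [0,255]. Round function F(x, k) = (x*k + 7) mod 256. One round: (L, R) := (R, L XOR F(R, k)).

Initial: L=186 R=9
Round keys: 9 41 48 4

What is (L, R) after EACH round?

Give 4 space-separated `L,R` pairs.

Round 1 (k=9): L=9 R=226
Round 2 (k=41): L=226 R=48
Round 3 (k=48): L=48 R=229
Round 4 (k=4): L=229 R=171

Answer: 9,226 226,48 48,229 229,171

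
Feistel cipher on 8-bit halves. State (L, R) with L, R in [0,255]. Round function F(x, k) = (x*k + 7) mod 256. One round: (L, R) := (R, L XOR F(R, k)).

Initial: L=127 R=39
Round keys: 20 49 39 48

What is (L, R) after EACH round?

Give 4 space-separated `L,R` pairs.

Round 1 (k=20): L=39 R=108
Round 2 (k=49): L=108 R=148
Round 3 (k=39): L=148 R=255
Round 4 (k=48): L=255 R=67

Answer: 39,108 108,148 148,255 255,67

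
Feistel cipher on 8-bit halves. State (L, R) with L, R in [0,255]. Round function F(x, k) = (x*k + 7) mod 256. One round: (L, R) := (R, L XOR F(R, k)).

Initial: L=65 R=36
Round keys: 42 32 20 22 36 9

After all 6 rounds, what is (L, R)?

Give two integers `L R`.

Answer: 178 207

Derivation:
Round 1 (k=42): L=36 R=174
Round 2 (k=32): L=174 R=227
Round 3 (k=20): L=227 R=109
Round 4 (k=22): L=109 R=134
Round 5 (k=36): L=134 R=178
Round 6 (k=9): L=178 R=207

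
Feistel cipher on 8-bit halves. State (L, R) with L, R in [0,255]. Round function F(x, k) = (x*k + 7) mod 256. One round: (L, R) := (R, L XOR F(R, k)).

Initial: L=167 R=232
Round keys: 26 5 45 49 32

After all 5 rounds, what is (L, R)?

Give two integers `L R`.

Answer: 46 141

Derivation:
Round 1 (k=26): L=232 R=48
Round 2 (k=5): L=48 R=31
Round 3 (k=45): L=31 R=74
Round 4 (k=49): L=74 R=46
Round 5 (k=32): L=46 R=141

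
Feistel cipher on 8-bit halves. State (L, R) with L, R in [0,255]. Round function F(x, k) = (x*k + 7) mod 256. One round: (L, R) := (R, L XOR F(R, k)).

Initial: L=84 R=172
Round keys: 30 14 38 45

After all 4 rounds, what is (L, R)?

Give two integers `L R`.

Round 1 (k=30): L=172 R=123
Round 2 (k=14): L=123 R=109
Round 3 (k=38): L=109 R=78
Round 4 (k=45): L=78 R=208

Answer: 78 208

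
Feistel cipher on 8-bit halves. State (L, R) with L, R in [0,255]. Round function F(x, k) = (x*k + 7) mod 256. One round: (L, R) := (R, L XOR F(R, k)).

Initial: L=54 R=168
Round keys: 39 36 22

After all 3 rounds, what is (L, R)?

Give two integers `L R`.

Answer: 99 32

Derivation:
Round 1 (k=39): L=168 R=169
Round 2 (k=36): L=169 R=99
Round 3 (k=22): L=99 R=32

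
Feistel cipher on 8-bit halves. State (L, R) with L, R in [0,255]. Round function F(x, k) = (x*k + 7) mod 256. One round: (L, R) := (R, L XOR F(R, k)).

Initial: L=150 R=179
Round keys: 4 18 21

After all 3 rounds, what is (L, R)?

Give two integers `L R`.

Answer: 82 132

Derivation:
Round 1 (k=4): L=179 R=69
Round 2 (k=18): L=69 R=82
Round 3 (k=21): L=82 R=132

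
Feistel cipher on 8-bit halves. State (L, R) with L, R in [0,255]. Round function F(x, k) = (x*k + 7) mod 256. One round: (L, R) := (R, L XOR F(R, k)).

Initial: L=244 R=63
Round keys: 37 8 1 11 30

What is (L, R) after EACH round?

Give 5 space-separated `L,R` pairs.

Round 1 (k=37): L=63 R=214
Round 2 (k=8): L=214 R=136
Round 3 (k=1): L=136 R=89
Round 4 (k=11): L=89 R=82
Round 5 (k=30): L=82 R=250

Answer: 63,214 214,136 136,89 89,82 82,250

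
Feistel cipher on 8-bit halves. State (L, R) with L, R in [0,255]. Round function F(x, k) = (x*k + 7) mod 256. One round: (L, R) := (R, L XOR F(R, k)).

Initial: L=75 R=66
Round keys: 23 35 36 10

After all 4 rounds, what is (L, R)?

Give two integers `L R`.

Round 1 (k=23): L=66 R=190
Round 2 (k=35): L=190 R=67
Round 3 (k=36): L=67 R=205
Round 4 (k=10): L=205 R=74

Answer: 205 74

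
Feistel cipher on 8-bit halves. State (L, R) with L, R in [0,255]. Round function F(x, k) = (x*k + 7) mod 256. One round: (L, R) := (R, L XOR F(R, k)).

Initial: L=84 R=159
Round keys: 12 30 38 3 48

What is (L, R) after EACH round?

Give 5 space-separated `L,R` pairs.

Round 1 (k=12): L=159 R=47
Round 2 (k=30): L=47 R=22
Round 3 (k=38): L=22 R=100
Round 4 (k=3): L=100 R=37
Round 5 (k=48): L=37 R=147

Answer: 159,47 47,22 22,100 100,37 37,147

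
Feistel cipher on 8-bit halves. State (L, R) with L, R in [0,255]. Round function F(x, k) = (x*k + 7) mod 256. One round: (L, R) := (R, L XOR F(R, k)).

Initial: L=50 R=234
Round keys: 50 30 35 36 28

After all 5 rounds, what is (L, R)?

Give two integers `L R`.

Round 1 (k=50): L=234 R=137
Round 2 (k=30): L=137 R=255
Round 3 (k=35): L=255 R=109
Round 4 (k=36): L=109 R=164
Round 5 (k=28): L=164 R=154

Answer: 164 154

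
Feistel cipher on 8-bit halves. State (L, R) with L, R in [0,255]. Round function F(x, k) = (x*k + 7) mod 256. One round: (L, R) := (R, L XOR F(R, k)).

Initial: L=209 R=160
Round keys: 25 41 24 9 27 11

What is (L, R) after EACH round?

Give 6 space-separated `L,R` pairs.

Round 1 (k=25): L=160 R=118
Round 2 (k=41): L=118 R=77
Round 3 (k=24): L=77 R=73
Round 4 (k=9): L=73 R=213
Round 5 (k=27): L=213 R=55
Round 6 (k=11): L=55 R=177

Answer: 160,118 118,77 77,73 73,213 213,55 55,177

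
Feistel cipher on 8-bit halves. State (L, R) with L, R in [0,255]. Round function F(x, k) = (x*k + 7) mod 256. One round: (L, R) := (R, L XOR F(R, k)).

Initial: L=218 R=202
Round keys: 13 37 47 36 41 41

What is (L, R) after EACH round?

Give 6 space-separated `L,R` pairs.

Answer: 202,147 147,140 140,40 40,43 43,194 194,50

Derivation:
Round 1 (k=13): L=202 R=147
Round 2 (k=37): L=147 R=140
Round 3 (k=47): L=140 R=40
Round 4 (k=36): L=40 R=43
Round 5 (k=41): L=43 R=194
Round 6 (k=41): L=194 R=50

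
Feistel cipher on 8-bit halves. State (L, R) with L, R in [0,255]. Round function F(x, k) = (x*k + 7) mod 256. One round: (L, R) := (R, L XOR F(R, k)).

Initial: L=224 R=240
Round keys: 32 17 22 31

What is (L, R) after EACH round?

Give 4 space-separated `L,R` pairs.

Answer: 240,231 231,174 174,28 28,197

Derivation:
Round 1 (k=32): L=240 R=231
Round 2 (k=17): L=231 R=174
Round 3 (k=22): L=174 R=28
Round 4 (k=31): L=28 R=197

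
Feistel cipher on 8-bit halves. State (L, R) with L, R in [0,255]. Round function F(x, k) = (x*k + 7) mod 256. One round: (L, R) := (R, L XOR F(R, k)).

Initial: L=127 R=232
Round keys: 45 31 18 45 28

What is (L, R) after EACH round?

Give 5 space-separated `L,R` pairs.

Round 1 (k=45): L=232 R=176
Round 2 (k=31): L=176 R=191
Round 3 (k=18): L=191 R=197
Round 4 (k=45): L=197 R=23
Round 5 (k=28): L=23 R=78

Answer: 232,176 176,191 191,197 197,23 23,78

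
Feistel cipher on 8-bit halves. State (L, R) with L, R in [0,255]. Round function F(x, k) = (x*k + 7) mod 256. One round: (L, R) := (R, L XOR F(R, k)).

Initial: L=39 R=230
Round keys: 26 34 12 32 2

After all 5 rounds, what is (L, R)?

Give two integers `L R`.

Round 1 (k=26): L=230 R=68
Round 2 (k=34): L=68 R=233
Round 3 (k=12): L=233 R=183
Round 4 (k=32): L=183 R=14
Round 5 (k=2): L=14 R=148

Answer: 14 148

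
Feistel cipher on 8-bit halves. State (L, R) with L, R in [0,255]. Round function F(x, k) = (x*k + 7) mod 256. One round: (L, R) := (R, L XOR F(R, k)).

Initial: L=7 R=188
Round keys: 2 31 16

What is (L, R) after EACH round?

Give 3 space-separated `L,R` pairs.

Round 1 (k=2): L=188 R=120
Round 2 (k=31): L=120 R=51
Round 3 (k=16): L=51 R=79

Answer: 188,120 120,51 51,79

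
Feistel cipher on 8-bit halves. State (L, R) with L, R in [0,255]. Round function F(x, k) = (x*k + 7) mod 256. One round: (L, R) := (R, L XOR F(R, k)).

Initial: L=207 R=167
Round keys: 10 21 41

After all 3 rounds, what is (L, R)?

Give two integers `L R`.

Answer: 214 15

Derivation:
Round 1 (k=10): L=167 R=66
Round 2 (k=21): L=66 R=214
Round 3 (k=41): L=214 R=15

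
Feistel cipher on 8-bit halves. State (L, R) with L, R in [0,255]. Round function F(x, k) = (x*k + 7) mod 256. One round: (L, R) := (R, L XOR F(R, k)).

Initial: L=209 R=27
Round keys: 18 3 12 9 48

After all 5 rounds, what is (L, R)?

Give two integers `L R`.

Round 1 (k=18): L=27 R=60
Round 2 (k=3): L=60 R=160
Round 3 (k=12): L=160 R=187
Round 4 (k=9): L=187 R=58
Round 5 (k=48): L=58 R=92

Answer: 58 92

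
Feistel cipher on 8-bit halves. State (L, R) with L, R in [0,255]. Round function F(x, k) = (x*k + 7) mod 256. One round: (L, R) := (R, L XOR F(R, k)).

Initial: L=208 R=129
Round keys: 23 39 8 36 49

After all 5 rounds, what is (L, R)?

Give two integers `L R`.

Answer: 35 179

Derivation:
Round 1 (k=23): L=129 R=78
Round 2 (k=39): L=78 R=104
Round 3 (k=8): L=104 R=9
Round 4 (k=36): L=9 R=35
Round 5 (k=49): L=35 R=179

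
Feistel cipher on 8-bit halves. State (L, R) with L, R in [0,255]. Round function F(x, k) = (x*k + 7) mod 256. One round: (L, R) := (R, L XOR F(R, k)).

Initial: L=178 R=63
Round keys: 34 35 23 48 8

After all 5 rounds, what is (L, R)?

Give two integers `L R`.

Answer: 68 140

Derivation:
Round 1 (k=34): L=63 R=215
Round 2 (k=35): L=215 R=83
Round 3 (k=23): L=83 R=171
Round 4 (k=48): L=171 R=68
Round 5 (k=8): L=68 R=140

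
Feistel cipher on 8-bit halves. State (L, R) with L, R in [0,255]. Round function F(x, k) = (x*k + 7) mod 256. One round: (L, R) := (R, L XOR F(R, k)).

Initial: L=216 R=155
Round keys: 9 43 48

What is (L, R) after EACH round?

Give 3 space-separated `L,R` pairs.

Answer: 155,162 162,166 166,133

Derivation:
Round 1 (k=9): L=155 R=162
Round 2 (k=43): L=162 R=166
Round 3 (k=48): L=166 R=133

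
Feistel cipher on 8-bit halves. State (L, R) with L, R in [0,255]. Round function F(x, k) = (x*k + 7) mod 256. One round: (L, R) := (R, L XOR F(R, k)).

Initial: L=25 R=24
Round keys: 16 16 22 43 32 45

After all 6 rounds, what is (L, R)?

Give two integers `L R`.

Round 1 (k=16): L=24 R=158
Round 2 (k=16): L=158 R=255
Round 3 (k=22): L=255 R=111
Round 4 (k=43): L=111 R=83
Round 5 (k=32): L=83 R=8
Round 6 (k=45): L=8 R=60

Answer: 8 60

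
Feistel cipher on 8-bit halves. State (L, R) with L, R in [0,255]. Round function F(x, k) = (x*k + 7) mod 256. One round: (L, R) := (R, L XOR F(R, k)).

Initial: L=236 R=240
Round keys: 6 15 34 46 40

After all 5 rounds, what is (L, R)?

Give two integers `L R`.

Round 1 (k=6): L=240 R=75
Round 2 (k=15): L=75 R=156
Round 3 (k=34): L=156 R=244
Round 4 (k=46): L=244 R=67
Round 5 (k=40): L=67 R=139

Answer: 67 139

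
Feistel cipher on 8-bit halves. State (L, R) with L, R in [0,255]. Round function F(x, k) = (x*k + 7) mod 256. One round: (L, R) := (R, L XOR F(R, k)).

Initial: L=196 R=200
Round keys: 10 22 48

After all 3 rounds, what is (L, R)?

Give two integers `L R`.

Round 1 (k=10): L=200 R=19
Round 2 (k=22): L=19 R=97
Round 3 (k=48): L=97 R=36

Answer: 97 36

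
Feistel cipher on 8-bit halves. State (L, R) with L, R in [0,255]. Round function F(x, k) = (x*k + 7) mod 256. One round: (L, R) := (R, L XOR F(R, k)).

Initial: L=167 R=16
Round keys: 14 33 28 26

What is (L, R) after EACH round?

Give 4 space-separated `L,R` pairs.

Answer: 16,64 64,87 87,203 203,242

Derivation:
Round 1 (k=14): L=16 R=64
Round 2 (k=33): L=64 R=87
Round 3 (k=28): L=87 R=203
Round 4 (k=26): L=203 R=242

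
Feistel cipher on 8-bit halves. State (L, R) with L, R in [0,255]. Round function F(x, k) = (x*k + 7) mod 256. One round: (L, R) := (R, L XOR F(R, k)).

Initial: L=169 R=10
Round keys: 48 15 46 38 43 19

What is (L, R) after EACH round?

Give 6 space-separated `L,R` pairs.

Answer: 10,78 78,147 147,63 63,242 242,146 146,47

Derivation:
Round 1 (k=48): L=10 R=78
Round 2 (k=15): L=78 R=147
Round 3 (k=46): L=147 R=63
Round 4 (k=38): L=63 R=242
Round 5 (k=43): L=242 R=146
Round 6 (k=19): L=146 R=47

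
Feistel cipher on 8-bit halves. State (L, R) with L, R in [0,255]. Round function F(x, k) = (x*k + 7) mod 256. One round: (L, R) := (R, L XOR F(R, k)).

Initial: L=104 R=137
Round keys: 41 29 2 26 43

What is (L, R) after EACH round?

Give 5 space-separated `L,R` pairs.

Answer: 137,144 144,222 222,83 83,171 171,147

Derivation:
Round 1 (k=41): L=137 R=144
Round 2 (k=29): L=144 R=222
Round 3 (k=2): L=222 R=83
Round 4 (k=26): L=83 R=171
Round 5 (k=43): L=171 R=147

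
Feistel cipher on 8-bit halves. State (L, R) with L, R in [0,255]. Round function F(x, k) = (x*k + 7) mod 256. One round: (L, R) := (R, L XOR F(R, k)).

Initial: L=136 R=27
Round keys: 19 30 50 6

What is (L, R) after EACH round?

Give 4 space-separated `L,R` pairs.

Round 1 (k=19): L=27 R=128
Round 2 (k=30): L=128 R=28
Round 3 (k=50): L=28 R=255
Round 4 (k=6): L=255 R=29

Answer: 27,128 128,28 28,255 255,29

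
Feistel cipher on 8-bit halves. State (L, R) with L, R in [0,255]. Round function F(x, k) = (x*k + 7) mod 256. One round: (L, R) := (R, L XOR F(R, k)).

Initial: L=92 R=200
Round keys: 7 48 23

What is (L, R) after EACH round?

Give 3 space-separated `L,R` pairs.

Answer: 200,35 35,95 95,179

Derivation:
Round 1 (k=7): L=200 R=35
Round 2 (k=48): L=35 R=95
Round 3 (k=23): L=95 R=179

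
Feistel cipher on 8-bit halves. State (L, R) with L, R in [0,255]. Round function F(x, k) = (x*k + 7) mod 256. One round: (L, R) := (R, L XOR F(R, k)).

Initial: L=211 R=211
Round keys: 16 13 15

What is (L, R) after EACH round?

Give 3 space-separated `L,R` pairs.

Answer: 211,228 228,72 72,219

Derivation:
Round 1 (k=16): L=211 R=228
Round 2 (k=13): L=228 R=72
Round 3 (k=15): L=72 R=219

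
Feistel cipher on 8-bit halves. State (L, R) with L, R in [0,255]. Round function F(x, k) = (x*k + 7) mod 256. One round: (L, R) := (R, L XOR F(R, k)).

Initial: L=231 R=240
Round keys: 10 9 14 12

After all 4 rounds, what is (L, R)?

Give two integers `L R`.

Answer: 9 4

Derivation:
Round 1 (k=10): L=240 R=128
Round 2 (k=9): L=128 R=119
Round 3 (k=14): L=119 R=9
Round 4 (k=12): L=9 R=4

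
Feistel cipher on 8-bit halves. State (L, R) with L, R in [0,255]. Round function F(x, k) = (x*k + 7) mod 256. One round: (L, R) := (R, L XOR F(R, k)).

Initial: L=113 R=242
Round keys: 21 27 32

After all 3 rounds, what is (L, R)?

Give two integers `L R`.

Answer: 197 55

Derivation:
Round 1 (k=21): L=242 R=144
Round 2 (k=27): L=144 R=197
Round 3 (k=32): L=197 R=55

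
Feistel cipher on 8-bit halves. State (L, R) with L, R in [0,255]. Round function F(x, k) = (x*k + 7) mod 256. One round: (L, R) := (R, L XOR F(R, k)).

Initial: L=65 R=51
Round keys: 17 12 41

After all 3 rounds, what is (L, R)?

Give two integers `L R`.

Answer: 56 212

Derivation:
Round 1 (k=17): L=51 R=43
Round 2 (k=12): L=43 R=56
Round 3 (k=41): L=56 R=212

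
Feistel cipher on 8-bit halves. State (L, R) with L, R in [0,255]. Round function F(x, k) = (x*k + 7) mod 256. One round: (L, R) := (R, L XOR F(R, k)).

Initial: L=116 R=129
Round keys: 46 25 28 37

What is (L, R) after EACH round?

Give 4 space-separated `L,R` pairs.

Round 1 (k=46): L=129 R=65
Round 2 (k=25): L=65 R=225
Round 3 (k=28): L=225 R=226
Round 4 (k=37): L=226 R=80

Answer: 129,65 65,225 225,226 226,80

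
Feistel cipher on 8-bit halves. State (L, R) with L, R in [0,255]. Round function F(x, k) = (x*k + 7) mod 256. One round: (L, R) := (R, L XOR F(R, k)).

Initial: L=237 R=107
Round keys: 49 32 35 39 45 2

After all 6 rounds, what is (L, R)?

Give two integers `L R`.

Round 1 (k=49): L=107 R=111
Round 2 (k=32): L=111 R=140
Round 3 (k=35): L=140 R=68
Round 4 (k=39): L=68 R=239
Round 5 (k=45): L=239 R=78
Round 6 (k=2): L=78 R=76

Answer: 78 76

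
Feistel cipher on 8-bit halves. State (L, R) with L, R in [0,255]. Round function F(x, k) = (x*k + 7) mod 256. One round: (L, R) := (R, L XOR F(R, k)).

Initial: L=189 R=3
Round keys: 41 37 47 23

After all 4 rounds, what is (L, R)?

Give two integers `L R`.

Round 1 (k=41): L=3 R=63
Round 2 (k=37): L=63 R=33
Round 3 (k=47): L=33 R=41
Round 4 (k=23): L=41 R=151

Answer: 41 151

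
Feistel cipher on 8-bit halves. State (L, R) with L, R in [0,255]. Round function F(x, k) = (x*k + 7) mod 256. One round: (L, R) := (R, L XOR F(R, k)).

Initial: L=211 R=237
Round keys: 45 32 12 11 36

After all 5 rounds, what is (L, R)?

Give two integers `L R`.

Answer: 177 247

Derivation:
Round 1 (k=45): L=237 R=99
Round 2 (k=32): L=99 R=138
Round 3 (k=12): L=138 R=28
Round 4 (k=11): L=28 R=177
Round 5 (k=36): L=177 R=247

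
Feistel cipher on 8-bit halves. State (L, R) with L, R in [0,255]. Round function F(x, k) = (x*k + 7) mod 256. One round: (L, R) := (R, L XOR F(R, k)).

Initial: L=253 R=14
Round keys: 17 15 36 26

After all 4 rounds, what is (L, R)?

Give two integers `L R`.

Answer: 227 100

Derivation:
Round 1 (k=17): L=14 R=8
Round 2 (k=15): L=8 R=113
Round 3 (k=36): L=113 R=227
Round 4 (k=26): L=227 R=100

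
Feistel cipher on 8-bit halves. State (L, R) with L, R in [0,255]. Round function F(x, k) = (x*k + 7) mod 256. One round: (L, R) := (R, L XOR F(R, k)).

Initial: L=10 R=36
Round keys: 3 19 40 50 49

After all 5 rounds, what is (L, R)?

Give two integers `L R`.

Round 1 (k=3): L=36 R=121
Round 2 (k=19): L=121 R=38
Round 3 (k=40): L=38 R=142
Round 4 (k=50): L=142 R=229
Round 5 (k=49): L=229 R=82

Answer: 229 82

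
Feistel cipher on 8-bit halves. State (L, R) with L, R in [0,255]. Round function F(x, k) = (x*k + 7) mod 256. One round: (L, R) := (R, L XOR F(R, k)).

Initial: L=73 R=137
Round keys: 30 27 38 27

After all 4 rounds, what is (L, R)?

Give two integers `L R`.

Round 1 (k=30): L=137 R=92
Round 2 (k=27): L=92 R=50
Round 3 (k=38): L=50 R=47
Round 4 (k=27): L=47 R=206

Answer: 47 206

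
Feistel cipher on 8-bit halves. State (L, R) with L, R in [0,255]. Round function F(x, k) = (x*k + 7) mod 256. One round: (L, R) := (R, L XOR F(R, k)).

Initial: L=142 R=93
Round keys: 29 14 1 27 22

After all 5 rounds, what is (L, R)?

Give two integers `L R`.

Round 1 (k=29): L=93 R=30
Round 2 (k=14): L=30 R=246
Round 3 (k=1): L=246 R=227
Round 4 (k=27): L=227 R=14
Round 5 (k=22): L=14 R=216

Answer: 14 216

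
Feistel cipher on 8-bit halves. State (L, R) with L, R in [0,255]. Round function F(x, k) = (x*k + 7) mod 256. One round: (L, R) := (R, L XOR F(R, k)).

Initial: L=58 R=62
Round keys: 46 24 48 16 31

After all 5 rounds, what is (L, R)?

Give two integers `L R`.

Answer: 198 39

Derivation:
Round 1 (k=46): L=62 R=17
Round 2 (k=24): L=17 R=161
Round 3 (k=48): L=161 R=38
Round 4 (k=16): L=38 R=198
Round 5 (k=31): L=198 R=39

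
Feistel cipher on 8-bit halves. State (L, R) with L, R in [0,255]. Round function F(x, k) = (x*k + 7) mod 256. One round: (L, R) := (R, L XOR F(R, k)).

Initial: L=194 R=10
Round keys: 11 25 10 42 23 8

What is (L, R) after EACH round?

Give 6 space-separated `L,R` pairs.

Round 1 (k=11): L=10 R=183
Round 2 (k=25): L=183 R=236
Round 3 (k=10): L=236 R=136
Round 4 (k=42): L=136 R=187
Round 5 (k=23): L=187 R=92
Round 6 (k=8): L=92 R=92

Answer: 10,183 183,236 236,136 136,187 187,92 92,92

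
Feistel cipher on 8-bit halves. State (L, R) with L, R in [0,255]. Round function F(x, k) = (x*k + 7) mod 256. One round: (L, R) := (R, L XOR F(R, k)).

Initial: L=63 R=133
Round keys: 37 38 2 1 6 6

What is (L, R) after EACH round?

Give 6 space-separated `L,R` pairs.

Answer: 133,127 127,100 100,176 176,211 211,73 73,110

Derivation:
Round 1 (k=37): L=133 R=127
Round 2 (k=38): L=127 R=100
Round 3 (k=2): L=100 R=176
Round 4 (k=1): L=176 R=211
Round 5 (k=6): L=211 R=73
Round 6 (k=6): L=73 R=110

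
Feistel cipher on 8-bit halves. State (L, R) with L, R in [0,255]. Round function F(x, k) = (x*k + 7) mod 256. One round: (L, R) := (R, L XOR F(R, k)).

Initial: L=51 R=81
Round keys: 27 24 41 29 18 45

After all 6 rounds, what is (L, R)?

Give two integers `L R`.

Answer: 37 221

Derivation:
Round 1 (k=27): L=81 R=161
Round 2 (k=24): L=161 R=78
Round 3 (k=41): L=78 R=36
Round 4 (k=29): L=36 R=85
Round 5 (k=18): L=85 R=37
Round 6 (k=45): L=37 R=221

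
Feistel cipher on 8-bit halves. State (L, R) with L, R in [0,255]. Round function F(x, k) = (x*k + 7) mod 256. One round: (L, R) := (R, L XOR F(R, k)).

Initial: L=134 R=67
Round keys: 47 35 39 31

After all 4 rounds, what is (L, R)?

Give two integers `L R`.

Answer: 107 2

Derivation:
Round 1 (k=47): L=67 R=210
Round 2 (k=35): L=210 R=254
Round 3 (k=39): L=254 R=107
Round 4 (k=31): L=107 R=2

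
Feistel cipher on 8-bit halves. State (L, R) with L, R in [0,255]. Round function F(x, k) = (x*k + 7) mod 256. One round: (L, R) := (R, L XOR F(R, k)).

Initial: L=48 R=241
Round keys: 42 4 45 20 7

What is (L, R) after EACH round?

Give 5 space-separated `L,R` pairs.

Answer: 241,161 161,122 122,216 216,157 157,138

Derivation:
Round 1 (k=42): L=241 R=161
Round 2 (k=4): L=161 R=122
Round 3 (k=45): L=122 R=216
Round 4 (k=20): L=216 R=157
Round 5 (k=7): L=157 R=138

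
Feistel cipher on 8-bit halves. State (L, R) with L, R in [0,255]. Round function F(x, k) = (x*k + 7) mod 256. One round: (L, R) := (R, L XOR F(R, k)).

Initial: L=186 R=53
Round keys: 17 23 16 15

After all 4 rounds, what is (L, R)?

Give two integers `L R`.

Round 1 (k=17): L=53 R=54
Round 2 (k=23): L=54 R=212
Round 3 (k=16): L=212 R=113
Round 4 (k=15): L=113 R=114

Answer: 113 114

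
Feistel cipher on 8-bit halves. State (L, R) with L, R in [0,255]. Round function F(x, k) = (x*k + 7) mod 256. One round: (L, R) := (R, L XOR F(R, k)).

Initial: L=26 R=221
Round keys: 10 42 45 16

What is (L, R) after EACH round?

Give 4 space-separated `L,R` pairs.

Answer: 221,179 179,184 184,236 236,127

Derivation:
Round 1 (k=10): L=221 R=179
Round 2 (k=42): L=179 R=184
Round 3 (k=45): L=184 R=236
Round 4 (k=16): L=236 R=127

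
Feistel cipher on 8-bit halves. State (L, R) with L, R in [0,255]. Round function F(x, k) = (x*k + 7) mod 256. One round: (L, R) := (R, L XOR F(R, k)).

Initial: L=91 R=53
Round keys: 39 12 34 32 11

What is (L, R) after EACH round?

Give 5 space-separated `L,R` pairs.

Answer: 53,65 65,38 38,82 82,97 97,96

Derivation:
Round 1 (k=39): L=53 R=65
Round 2 (k=12): L=65 R=38
Round 3 (k=34): L=38 R=82
Round 4 (k=32): L=82 R=97
Round 5 (k=11): L=97 R=96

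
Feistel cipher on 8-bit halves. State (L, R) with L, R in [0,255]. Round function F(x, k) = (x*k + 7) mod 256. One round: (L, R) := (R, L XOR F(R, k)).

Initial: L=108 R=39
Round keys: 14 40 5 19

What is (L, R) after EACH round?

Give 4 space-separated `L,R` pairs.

Round 1 (k=14): L=39 R=69
Round 2 (k=40): L=69 R=232
Round 3 (k=5): L=232 R=202
Round 4 (k=19): L=202 R=237

Answer: 39,69 69,232 232,202 202,237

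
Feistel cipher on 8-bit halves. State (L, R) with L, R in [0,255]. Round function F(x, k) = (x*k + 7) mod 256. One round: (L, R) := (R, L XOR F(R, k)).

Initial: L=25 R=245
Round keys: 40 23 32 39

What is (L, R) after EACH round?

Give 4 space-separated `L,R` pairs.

Round 1 (k=40): L=245 R=86
Round 2 (k=23): L=86 R=52
Round 3 (k=32): L=52 R=209
Round 4 (k=39): L=209 R=234

Answer: 245,86 86,52 52,209 209,234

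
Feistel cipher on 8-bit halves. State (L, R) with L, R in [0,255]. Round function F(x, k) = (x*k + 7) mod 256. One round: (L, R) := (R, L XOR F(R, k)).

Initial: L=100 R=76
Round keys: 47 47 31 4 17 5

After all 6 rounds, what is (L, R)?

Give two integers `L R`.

Answer: 246 150

Derivation:
Round 1 (k=47): L=76 R=159
Round 2 (k=47): L=159 R=116
Round 3 (k=31): L=116 R=140
Round 4 (k=4): L=140 R=67
Round 5 (k=17): L=67 R=246
Round 6 (k=5): L=246 R=150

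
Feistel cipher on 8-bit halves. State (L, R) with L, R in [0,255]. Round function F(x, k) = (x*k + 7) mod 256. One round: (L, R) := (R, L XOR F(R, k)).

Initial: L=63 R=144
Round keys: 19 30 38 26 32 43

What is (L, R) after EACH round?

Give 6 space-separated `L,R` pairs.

Answer: 144,136 136,103 103,217 217,118 118,30 30,103

Derivation:
Round 1 (k=19): L=144 R=136
Round 2 (k=30): L=136 R=103
Round 3 (k=38): L=103 R=217
Round 4 (k=26): L=217 R=118
Round 5 (k=32): L=118 R=30
Round 6 (k=43): L=30 R=103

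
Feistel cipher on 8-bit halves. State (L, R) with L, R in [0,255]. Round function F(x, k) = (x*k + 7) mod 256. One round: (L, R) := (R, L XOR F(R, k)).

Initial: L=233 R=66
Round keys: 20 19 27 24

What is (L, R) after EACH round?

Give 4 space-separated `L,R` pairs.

Answer: 66,198 198,251 251,70 70,108

Derivation:
Round 1 (k=20): L=66 R=198
Round 2 (k=19): L=198 R=251
Round 3 (k=27): L=251 R=70
Round 4 (k=24): L=70 R=108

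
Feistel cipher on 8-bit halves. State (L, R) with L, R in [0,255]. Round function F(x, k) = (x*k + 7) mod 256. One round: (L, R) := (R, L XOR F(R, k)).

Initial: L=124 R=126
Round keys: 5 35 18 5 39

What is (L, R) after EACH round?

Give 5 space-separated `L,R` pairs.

Answer: 126,1 1,84 84,238 238,249 249,24

Derivation:
Round 1 (k=5): L=126 R=1
Round 2 (k=35): L=1 R=84
Round 3 (k=18): L=84 R=238
Round 4 (k=5): L=238 R=249
Round 5 (k=39): L=249 R=24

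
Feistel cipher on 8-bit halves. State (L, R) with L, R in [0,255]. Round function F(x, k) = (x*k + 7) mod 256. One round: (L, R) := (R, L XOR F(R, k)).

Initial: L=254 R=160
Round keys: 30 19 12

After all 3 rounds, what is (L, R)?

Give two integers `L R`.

Answer: 226 166

Derivation:
Round 1 (k=30): L=160 R=57
Round 2 (k=19): L=57 R=226
Round 3 (k=12): L=226 R=166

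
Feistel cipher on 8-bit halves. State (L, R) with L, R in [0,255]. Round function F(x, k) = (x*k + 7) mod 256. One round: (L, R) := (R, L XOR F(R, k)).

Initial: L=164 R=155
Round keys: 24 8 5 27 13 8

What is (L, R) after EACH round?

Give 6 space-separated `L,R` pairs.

Round 1 (k=24): L=155 R=43
Round 2 (k=8): L=43 R=196
Round 3 (k=5): L=196 R=240
Round 4 (k=27): L=240 R=147
Round 5 (k=13): L=147 R=142
Round 6 (k=8): L=142 R=228

Answer: 155,43 43,196 196,240 240,147 147,142 142,228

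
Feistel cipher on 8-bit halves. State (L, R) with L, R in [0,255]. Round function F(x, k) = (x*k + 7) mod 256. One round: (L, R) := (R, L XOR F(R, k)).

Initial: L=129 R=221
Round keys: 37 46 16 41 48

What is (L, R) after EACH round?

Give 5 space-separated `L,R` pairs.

Answer: 221,121 121,24 24,254 254,173 173,137

Derivation:
Round 1 (k=37): L=221 R=121
Round 2 (k=46): L=121 R=24
Round 3 (k=16): L=24 R=254
Round 4 (k=41): L=254 R=173
Round 5 (k=48): L=173 R=137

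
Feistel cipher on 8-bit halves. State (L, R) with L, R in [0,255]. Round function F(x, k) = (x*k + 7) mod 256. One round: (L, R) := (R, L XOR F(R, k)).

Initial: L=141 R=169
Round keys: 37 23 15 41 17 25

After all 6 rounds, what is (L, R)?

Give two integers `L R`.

Answer: 151 137

Derivation:
Round 1 (k=37): L=169 R=249
Round 2 (k=23): L=249 R=207
Round 3 (k=15): L=207 R=209
Round 4 (k=41): L=209 R=79
Round 5 (k=17): L=79 R=151
Round 6 (k=25): L=151 R=137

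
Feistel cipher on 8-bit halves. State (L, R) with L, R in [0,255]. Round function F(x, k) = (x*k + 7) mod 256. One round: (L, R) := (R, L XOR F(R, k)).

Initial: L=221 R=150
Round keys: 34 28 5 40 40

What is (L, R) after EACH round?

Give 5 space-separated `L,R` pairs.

Answer: 150,46 46,153 153,42 42,14 14,29

Derivation:
Round 1 (k=34): L=150 R=46
Round 2 (k=28): L=46 R=153
Round 3 (k=5): L=153 R=42
Round 4 (k=40): L=42 R=14
Round 5 (k=40): L=14 R=29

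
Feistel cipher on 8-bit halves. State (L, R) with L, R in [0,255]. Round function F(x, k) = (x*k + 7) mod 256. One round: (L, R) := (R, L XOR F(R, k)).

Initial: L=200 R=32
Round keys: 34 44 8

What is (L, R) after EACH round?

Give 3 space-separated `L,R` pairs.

Round 1 (k=34): L=32 R=143
Round 2 (k=44): L=143 R=187
Round 3 (k=8): L=187 R=80

Answer: 32,143 143,187 187,80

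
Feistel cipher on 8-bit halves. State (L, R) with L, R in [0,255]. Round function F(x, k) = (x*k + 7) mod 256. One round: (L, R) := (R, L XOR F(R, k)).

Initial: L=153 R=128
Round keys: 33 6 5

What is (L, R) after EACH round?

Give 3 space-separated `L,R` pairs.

Round 1 (k=33): L=128 R=30
Round 2 (k=6): L=30 R=59
Round 3 (k=5): L=59 R=48

Answer: 128,30 30,59 59,48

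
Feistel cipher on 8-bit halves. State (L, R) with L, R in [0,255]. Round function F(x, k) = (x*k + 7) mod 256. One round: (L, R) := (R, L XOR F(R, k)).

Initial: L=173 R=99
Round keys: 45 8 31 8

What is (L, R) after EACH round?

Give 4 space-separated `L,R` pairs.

Answer: 99,195 195,124 124,200 200,59

Derivation:
Round 1 (k=45): L=99 R=195
Round 2 (k=8): L=195 R=124
Round 3 (k=31): L=124 R=200
Round 4 (k=8): L=200 R=59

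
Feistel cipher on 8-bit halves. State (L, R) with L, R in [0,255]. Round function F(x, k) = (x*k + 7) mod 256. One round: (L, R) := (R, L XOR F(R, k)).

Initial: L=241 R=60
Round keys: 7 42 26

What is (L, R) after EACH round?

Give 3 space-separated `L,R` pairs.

Round 1 (k=7): L=60 R=90
Round 2 (k=42): L=90 R=247
Round 3 (k=26): L=247 R=71

Answer: 60,90 90,247 247,71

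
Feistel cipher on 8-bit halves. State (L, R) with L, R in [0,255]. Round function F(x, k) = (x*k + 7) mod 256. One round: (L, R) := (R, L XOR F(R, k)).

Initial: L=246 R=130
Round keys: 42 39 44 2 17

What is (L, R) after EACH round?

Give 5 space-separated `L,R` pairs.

Round 1 (k=42): L=130 R=173
Round 2 (k=39): L=173 R=224
Round 3 (k=44): L=224 R=42
Round 4 (k=2): L=42 R=187
Round 5 (k=17): L=187 R=88

Answer: 130,173 173,224 224,42 42,187 187,88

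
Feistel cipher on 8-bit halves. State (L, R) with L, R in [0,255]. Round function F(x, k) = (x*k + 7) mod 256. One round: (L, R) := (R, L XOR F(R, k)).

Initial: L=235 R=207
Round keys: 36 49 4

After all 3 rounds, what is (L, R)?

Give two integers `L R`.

Round 1 (k=36): L=207 R=200
Round 2 (k=49): L=200 R=128
Round 3 (k=4): L=128 R=207

Answer: 128 207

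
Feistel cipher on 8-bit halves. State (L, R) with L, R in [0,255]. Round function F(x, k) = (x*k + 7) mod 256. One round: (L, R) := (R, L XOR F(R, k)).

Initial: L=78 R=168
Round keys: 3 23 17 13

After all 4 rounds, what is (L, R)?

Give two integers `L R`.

Answer: 28 53

Derivation:
Round 1 (k=3): L=168 R=177
Round 2 (k=23): L=177 R=70
Round 3 (k=17): L=70 R=28
Round 4 (k=13): L=28 R=53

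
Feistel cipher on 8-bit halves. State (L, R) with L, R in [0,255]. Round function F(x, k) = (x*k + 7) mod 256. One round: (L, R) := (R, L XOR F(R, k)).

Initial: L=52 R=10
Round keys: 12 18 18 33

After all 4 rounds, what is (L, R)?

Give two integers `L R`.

Round 1 (k=12): L=10 R=75
Round 2 (k=18): L=75 R=71
Round 3 (k=18): L=71 R=78
Round 4 (k=33): L=78 R=82

Answer: 78 82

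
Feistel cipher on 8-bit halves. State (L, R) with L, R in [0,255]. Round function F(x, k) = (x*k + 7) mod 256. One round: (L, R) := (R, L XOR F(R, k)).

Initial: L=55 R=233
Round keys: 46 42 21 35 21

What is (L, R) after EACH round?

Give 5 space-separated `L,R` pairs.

Answer: 233,210 210,146 146,211 211,114 114,178

Derivation:
Round 1 (k=46): L=233 R=210
Round 2 (k=42): L=210 R=146
Round 3 (k=21): L=146 R=211
Round 4 (k=35): L=211 R=114
Round 5 (k=21): L=114 R=178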